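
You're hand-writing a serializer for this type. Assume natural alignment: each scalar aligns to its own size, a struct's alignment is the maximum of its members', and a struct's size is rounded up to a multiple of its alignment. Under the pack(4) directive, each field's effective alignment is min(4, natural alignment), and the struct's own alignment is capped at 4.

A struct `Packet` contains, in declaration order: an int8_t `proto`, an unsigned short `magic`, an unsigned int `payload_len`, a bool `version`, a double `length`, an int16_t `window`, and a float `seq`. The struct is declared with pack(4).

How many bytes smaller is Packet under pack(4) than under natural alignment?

natural layout:
  proto at 0 (size 1, align 1) → ends 1
  pad 1 to align 2 for magic
  magic at 2 (size 2, align 2) → ends 4
  payload_len at 4 (size 4, align 4) → ends 8
  version at 8 (size 1, align 1) → ends 9
  pad 7 to align 8 for length
  length at 16 (size 8, align 8) → ends 24
  window at 24 (size 2, align 2) → ends 26
  pad 2 to align 4 for seq
  seq at 28 (size 4, align 4) → ends 32
  total 32 bytes, alignment 8
packed(4) layout:
  proto at 0 (size 1, align 1) → ends 1
  pad 1 to align 2 for magic
  magic at 2 (size 2, align 2) → ends 4
  payload_len at 4 (size 4, align 4) → ends 8
  version at 8 (size 1, align 1) → ends 9
  pad 3 to align 4 for length
  length at 12 (size 8, align 4) → ends 20
  window at 20 (size 2, align 2) → ends 22
  pad 2 to align 4 for seq
  seq at 24 (size 4, align 4) → ends 28
  total 28 bytes, alignment 4
32 − 28 = 4

4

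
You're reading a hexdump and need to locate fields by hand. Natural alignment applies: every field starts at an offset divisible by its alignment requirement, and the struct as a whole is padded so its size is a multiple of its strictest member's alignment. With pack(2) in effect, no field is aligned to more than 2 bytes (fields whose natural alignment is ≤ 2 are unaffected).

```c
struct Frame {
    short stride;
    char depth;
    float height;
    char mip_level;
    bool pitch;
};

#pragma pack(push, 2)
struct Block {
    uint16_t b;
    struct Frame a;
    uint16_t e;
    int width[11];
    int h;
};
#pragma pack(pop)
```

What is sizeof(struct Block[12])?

768

Frame: 0..2  stride  (2B, 2-aligned); 2..3  depth  (1B, 1-aligned); 3..4  -- padding (1B); 4..8  height  (4B, 4-aligned); 8..9  mip_level  (1B, 1-aligned); 9..10  pitch  (1B, 1-aligned); 10..12  -- tail padding (2B); sizeof = 12, alignof = 4
0..2  b  (2B, 2-aligned)
2..14  a  (12B, 2-aligned)
14..16  e  (2B, 2-aligned)
16..60  width  (44B, 2-aligned)
60..64  h  (4B, 2-aligned)
sizeof = 64, alignof = 2
array of 12: 12 × 64 = 768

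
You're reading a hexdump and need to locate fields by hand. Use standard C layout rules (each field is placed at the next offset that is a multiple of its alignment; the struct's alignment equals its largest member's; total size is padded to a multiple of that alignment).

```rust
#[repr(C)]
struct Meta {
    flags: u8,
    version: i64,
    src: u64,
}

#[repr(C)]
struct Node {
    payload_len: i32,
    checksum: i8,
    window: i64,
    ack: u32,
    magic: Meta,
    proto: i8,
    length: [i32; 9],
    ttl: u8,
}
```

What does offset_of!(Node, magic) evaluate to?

Meta: flags at 0 (size 1, align 1) → ends 1; pad 7 to align 8 for version; version at 8 (size 8, align 8) → ends 16; src at 16 (size 8, align 8) → ends 24; total 24 bytes, alignment 8
payload_len at 0 (size 4, align 4) → ends 4
checksum at 4 (size 1, align 1) → ends 5
pad 3 to align 8 for window
window at 8 (size 8, align 8) → ends 16
ack at 16 (size 4, align 4) → ends 20
pad 4 to align 8 for magic
magic at 24 (size 24, align 8) → ends 48

24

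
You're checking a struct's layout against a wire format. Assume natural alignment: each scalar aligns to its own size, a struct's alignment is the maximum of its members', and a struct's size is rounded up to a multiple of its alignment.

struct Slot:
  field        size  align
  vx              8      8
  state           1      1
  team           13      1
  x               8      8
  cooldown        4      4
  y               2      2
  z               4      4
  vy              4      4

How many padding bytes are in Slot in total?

4

vx at 0 (size 8, align 8) → ends 8
state at 8 (size 1, align 1) → ends 9
team at 9 (size 13, align 1) → ends 22
pad 2 to align 8 for x
x at 24 (size 8, align 8) → ends 32
cooldown at 32 (size 4, align 4) → ends 36
y at 36 (size 2, align 2) → ends 38
pad 2 to align 4 for z
z at 40 (size 4, align 4) → ends 44
vy at 44 (size 4, align 4) → ends 48
total 48 bytes, alignment 8
data bytes 44, size 48 → padding 4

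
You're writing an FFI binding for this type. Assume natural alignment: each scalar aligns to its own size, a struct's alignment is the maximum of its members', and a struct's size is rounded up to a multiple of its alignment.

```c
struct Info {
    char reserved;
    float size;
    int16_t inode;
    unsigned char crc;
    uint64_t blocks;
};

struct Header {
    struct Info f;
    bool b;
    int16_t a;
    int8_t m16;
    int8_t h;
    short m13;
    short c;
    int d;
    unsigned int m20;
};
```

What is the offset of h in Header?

29

Info: reserved at 0 (size 1, align 1) → ends 1; pad 3 to align 4 for size; size at 4 (size 4, align 4) → ends 8; inode at 8 (size 2, align 2) → ends 10; crc at 10 (size 1, align 1) → ends 11; pad 5 to align 8 for blocks; blocks at 16 (size 8, align 8) → ends 24; total 24 bytes, alignment 8
f at 0 (size 24, align 8) → ends 24
b at 24 (size 1, align 1) → ends 25
pad 1 to align 2 for a
a at 26 (size 2, align 2) → ends 28
m16 at 28 (size 1, align 1) → ends 29
h at 29 (size 1, align 1) → ends 30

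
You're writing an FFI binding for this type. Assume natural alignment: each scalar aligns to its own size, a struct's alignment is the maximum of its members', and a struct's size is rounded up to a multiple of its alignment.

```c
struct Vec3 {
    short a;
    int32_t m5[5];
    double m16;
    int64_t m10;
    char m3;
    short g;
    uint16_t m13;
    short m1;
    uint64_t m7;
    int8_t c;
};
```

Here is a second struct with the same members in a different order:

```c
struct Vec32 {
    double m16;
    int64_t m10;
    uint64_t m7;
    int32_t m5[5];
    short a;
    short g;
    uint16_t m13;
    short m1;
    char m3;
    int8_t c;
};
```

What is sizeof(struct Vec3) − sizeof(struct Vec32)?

0..2  a  (2B, 2-aligned)
2..4  -- padding (2B)
4..24  m5  (20B, 4-aligned)
24..32  m16  (8B, 8-aligned)
32..40  m10  (8B, 8-aligned)
40..41  m3  (1B, 1-aligned)
41..42  -- padding (1B)
42..44  g  (2B, 2-aligned)
44..46  m13  (2B, 2-aligned)
46..48  m1  (2B, 2-aligned)
48..56  m7  (8B, 8-aligned)
56..57  c  (1B, 1-aligned)
57..64  -- tail padding (7B)
sizeof = 64, alignof = 8
— Vec32 —
0..8  m16  (8B, 8-aligned)
8..16  m10  (8B, 8-aligned)
16..24  m7  (8B, 8-aligned)
24..44  m5  (20B, 4-aligned)
44..46  a  (2B, 2-aligned)
46..48  g  (2B, 2-aligned)
48..50  m13  (2B, 2-aligned)
50..52  m1  (2B, 2-aligned)
52..53  m3  (1B, 1-aligned)
53..54  c  (1B, 1-aligned)
54..56  -- tail padding (2B)
sizeof = 56, alignof = 8
64 − 56 = 8

8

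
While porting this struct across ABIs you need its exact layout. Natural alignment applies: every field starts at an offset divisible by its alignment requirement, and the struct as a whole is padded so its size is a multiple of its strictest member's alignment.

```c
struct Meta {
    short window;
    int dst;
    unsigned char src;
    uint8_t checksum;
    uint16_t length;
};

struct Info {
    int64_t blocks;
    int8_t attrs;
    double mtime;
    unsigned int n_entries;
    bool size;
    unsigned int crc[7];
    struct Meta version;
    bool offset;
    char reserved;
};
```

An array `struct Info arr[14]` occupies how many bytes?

1120

Meta: 0..2  window  (2B, 2-aligned); 2..4  -- padding (2B); 4..8  dst  (4B, 4-aligned); 8..9  src  (1B, 1-aligned); 9..10  checksum  (1B, 1-aligned); 10..12  length  (2B, 2-aligned); sizeof = 12, alignof = 4
0..8  blocks  (8B, 8-aligned)
8..9  attrs  (1B, 1-aligned)
9..16  -- padding (7B)
16..24  mtime  (8B, 8-aligned)
24..28  n_entries  (4B, 4-aligned)
28..29  size  (1B, 1-aligned)
29..32  -- padding (3B)
32..60  crc  (28B, 4-aligned)
60..72  version  (12B, 4-aligned)
72..73  offset  (1B, 1-aligned)
73..74  reserved  (1B, 1-aligned)
74..80  -- tail padding (6B)
sizeof = 80, alignof = 8
array of 14: 14 × 80 = 1120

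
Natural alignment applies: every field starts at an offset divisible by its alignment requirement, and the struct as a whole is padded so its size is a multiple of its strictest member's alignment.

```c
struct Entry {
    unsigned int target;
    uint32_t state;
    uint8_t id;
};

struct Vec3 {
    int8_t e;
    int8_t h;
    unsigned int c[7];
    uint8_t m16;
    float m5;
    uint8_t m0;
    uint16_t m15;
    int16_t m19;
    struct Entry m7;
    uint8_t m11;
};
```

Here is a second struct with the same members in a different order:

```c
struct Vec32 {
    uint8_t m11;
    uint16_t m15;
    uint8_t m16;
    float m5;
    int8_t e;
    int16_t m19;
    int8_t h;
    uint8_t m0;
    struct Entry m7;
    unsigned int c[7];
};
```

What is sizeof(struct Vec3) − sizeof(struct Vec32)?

4

Entry: @0: target [4B, align 4] → 4; @4: state [4B, align 4] → 8; @8: id [1B, align 1] → 9; +3 tail pad (align 4); size 12, align 4
@0: e [1B, align 1] → 1
@1: h [1B, align 1] → 2
+2 pad (align 4)
@4: c [28B, align 4] → 32
@32: m16 [1B, align 1] → 33
+3 pad (align 4)
@36: m5 [4B, align 4] → 40
@40: m0 [1B, align 1] → 41
+1 pad (align 2)
@42: m15 [2B, align 2] → 44
@44: m19 [2B, align 2] → 46
+2 pad (align 4)
@48: m7 [12B, align 4] → 60
@60: m11 [1B, align 1] → 61
+3 tail pad (align 4)
size 64, align 4
— Vec32 —
@0: m11 [1B, align 1] → 1
+1 pad (align 2)
@2: m15 [2B, align 2] → 4
@4: m16 [1B, align 1] → 5
+3 pad (align 4)
@8: m5 [4B, align 4] → 12
@12: e [1B, align 1] → 13
+1 pad (align 2)
@14: m19 [2B, align 2] → 16
@16: h [1B, align 1] → 17
@17: m0 [1B, align 1] → 18
+2 pad (align 4)
@20: m7 [12B, align 4] → 32
@32: c [28B, align 4] → 60
size 60, align 4
64 − 60 = 4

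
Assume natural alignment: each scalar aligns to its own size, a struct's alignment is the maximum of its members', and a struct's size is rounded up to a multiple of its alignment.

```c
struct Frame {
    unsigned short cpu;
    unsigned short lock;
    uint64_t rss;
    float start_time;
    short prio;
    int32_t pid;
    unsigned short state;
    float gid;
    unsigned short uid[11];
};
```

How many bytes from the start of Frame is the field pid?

24

cpu at 0 (size 2, align 2) → ends 2
lock at 2 (size 2, align 2) → ends 4
pad 4 to align 8 for rss
rss at 8 (size 8, align 8) → ends 16
start_time at 16 (size 4, align 4) → ends 20
prio at 20 (size 2, align 2) → ends 22
pad 2 to align 4 for pid
pid at 24 (size 4, align 4) → ends 28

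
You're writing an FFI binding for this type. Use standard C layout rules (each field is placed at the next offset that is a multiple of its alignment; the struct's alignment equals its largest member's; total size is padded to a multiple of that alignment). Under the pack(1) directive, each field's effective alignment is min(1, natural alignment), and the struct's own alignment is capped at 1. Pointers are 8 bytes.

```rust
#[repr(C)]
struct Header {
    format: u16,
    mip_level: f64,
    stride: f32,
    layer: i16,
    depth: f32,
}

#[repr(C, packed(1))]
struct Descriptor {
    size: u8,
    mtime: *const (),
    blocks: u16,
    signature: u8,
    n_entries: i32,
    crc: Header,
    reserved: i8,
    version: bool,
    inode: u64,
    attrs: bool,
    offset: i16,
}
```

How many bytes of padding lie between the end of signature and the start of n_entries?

Header: @0: format [2B, align 2] → 2; +6 pad (align 8); @8: mip_level [8B, align 8] → 16; @16: stride [4B, align 4] → 20; @20: layer [2B, align 2] → 22; +2 pad (align 4); @24: depth [4B, align 4] → 28; +4 tail pad (align 8); size 32, align 8
@0: size [1B, align 1] → 1
@1: mtime [8B, align 1] → 9
@9: blocks [2B, align 1] → 11
@11: signature [1B, align 1] → 12
@12: n_entries [4B, align 1] → 16

0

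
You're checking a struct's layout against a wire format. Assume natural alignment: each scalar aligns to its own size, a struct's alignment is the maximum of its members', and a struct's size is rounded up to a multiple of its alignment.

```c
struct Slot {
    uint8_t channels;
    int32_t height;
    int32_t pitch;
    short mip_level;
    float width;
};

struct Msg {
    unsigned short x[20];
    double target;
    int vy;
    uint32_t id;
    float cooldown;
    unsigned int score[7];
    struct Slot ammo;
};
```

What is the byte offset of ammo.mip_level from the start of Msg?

Slot: 0..1  channels  (1B, 1-aligned); 1..4  -- padding (3B); 4..8  height  (4B, 4-aligned); 8..12  pitch  (4B, 4-aligned); 12..14  mip_level  (2B, 2-aligned); 14..16  -- padding (2B); 16..20  width  (4B, 4-aligned); sizeof = 20, alignof = 4
0..40  x  (40B, 2-aligned)
40..48  target  (8B, 8-aligned)
48..52  vy  (4B, 4-aligned)
52..56  id  (4B, 4-aligned)
56..60  cooldown  (4B, 4-aligned)
60..88  score  (28B, 4-aligned)
88..108  ammo  (20B, 4-aligned)
within Slot: mip_level at 12
88 + 12 = 100

100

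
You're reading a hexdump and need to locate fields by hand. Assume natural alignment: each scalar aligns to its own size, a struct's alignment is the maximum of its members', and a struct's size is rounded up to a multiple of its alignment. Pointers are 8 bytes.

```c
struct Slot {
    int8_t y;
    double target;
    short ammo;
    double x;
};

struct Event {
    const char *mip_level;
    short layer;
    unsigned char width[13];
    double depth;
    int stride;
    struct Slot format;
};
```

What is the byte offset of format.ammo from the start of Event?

56

Slot: @0: y [1B, align 1] → 1; +7 pad (align 8); @8: target [8B, align 8] → 16; @16: ammo [2B, align 2] → 18; +6 pad (align 8); @24: x [8B, align 8] → 32; size 32, align 8
@0: mip_level [8B, align 8] → 8
@8: layer [2B, align 2] → 10
@10: width [13B, align 1] → 23
+1 pad (align 8)
@24: depth [8B, align 8] → 32
@32: stride [4B, align 4] → 36
+4 pad (align 8)
@40: format [32B, align 8] → 72
within Slot: ammo at 16
40 + 16 = 56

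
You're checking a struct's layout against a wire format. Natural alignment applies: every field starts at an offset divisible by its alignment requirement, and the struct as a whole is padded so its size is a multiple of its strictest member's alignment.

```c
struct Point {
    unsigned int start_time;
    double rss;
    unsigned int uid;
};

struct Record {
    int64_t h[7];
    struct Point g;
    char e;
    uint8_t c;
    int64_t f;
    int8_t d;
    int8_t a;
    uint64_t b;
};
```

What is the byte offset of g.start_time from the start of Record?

56

Point: @0: start_time [4B, align 4] → 4; +4 pad (align 8); @8: rss [8B, align 8] → 16; @16: uid [4B, align 4] → 20; +4 tail pad (align 8); size 24, align 8
@0: h [56B, align 8] → 56
@56: g [24B, align 8] → 80
within Point: start_time at 0
56 + 0 = 56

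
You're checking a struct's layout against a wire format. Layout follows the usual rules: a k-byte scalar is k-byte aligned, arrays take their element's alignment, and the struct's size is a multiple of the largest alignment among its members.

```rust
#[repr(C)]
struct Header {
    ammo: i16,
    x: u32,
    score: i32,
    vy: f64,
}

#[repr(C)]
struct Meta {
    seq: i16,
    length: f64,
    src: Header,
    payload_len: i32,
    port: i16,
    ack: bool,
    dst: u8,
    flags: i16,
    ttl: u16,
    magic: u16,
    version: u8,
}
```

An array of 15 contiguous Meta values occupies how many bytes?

840

Header: @0: ammo [2B, align 2] → 2; +2 pad (align 4); @4: x [4B, align 4] → 8; @8: score [4B, align 4] → 12; +4 pad (align 8); @16: vy [8B, align 8] → 24; size 24, align 8
@0: seq [2B, align 2] → 2
+6 pad (align 8)
@8: length [8B, align 8] → 16
@16: src [24B, align 8] → 40
@40: payload_len [4B, align 4] → 44
@44: port [2B, align 2] → 46
@46: ack [1B, align 1] → 47
@47: dst [1B, align 1] → 48
@48: flags [2B, align 2] → 50
@50: ttl [2B, align 2] → 52
@52: magic [2B, align 2] → 54
@54: version [1B, align 1] → 55
+1 tail pad (align 8)
size 56, align 8
array of 15: 15 × 56 = 840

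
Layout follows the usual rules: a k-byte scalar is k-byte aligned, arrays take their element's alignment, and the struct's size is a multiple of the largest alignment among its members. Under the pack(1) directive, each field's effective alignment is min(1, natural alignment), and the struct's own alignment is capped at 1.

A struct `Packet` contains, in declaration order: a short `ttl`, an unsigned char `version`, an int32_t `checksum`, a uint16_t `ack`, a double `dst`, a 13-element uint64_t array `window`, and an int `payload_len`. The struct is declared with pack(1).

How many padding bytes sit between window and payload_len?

ttl at 0 (size 2, align 1) → ends 2
version at 2 (size 1, align 1) → ends 3
checksum at 3 (size 4, align 1) → ends 7
ack at 7 (size 2, align 1) → ends 9
dst at 9 (size 8, align 1) → ends 17
window at 17 (size 104, align 1) → ends 121
payload_len at 121 (size 4, align 1) → ends 125

0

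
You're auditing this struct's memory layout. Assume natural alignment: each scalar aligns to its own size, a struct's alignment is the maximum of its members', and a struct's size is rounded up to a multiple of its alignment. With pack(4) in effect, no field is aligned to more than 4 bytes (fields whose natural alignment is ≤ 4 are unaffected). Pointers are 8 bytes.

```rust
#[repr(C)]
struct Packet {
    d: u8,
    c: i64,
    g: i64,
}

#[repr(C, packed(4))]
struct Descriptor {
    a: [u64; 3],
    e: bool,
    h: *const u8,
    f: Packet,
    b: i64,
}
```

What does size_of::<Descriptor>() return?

Packet: d at 0 (size 1, align 1) → ends 1; pad 7 to align 8 for c; c at 8 (size 8, align 8) → ends 16; g at 16 (size 8, align 8) → ends 24; total 24 bytes, alignment 8
a at 0 (size 24, align 4) → ends 24
e at 24 (size 1, align 1) → ends 25
pad 3 to align 4 for h
h at 28 (size 8, align 4) → ends 36
f at 36 (size 24, align 4) → ends 60
b at 60 (size 8, align 4) → ends 68
total 68 bytes, alignment 4

68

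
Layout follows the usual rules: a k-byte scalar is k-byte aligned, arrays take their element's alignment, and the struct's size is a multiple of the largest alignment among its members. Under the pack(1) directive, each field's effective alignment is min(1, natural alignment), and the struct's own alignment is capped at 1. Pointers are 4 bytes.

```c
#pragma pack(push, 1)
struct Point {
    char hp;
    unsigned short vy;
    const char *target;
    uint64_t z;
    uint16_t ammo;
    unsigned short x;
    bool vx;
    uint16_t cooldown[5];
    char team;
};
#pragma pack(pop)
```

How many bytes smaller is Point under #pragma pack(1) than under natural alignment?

natural layout:
  hp at 0 (size 1, align 1) → ends 1
  pad 1 to align 2 for vy
  vy at 2 (size 2, align 2) → ends 4
  target at 4 (size 4, align 4) → ends 8
  z at 8 (size 8, align 8) → ends 16
  ammo at 16 (size 2, align 2) → ends 18
  x at 18 (size 2, align 2) → ends 20
  vx at 20 (size 1, align 1) → ends 21
  pad 1 to align 2 for cooldown
  cooldown at 22 (size 10, align 2) → ends 32
  team at 32 (size 1, align 1) → ends 33
  tail pad 7 to reach multiple of 8
  total 40 bytes, alignment 8
packed(1) layout:
  hp at 0 (size 1, align 1) → ends 1
  vy at 1 (size 2, align 1) → ends 3
  target at 3 (size 4, align 1) → ends 7
  z at 7 (size 8, align 1) → ends 15
  ammo at 15 (size 2, align 1) → ends 17
  x at 17 (size 2, align 1) → ends 19
  vx at 19 (size 1, align 1) → ends 20
  cooldown at 20 (size 10, align 1) → ends 30
  team at 30 (size 1, align 1) → ends 31
  total 31 bytes, alignment 1
40 − 31 = 9

9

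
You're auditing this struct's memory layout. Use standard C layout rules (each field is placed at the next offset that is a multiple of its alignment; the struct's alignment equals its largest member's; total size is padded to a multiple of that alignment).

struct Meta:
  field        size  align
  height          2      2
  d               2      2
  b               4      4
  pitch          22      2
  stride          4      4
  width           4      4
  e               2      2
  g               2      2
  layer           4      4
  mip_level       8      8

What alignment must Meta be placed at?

member alignments: height=2, d=2, b=4, pitch=2, stride=4, width=4, e=2, g=2, layer=4, mip_level=8
max = 8

8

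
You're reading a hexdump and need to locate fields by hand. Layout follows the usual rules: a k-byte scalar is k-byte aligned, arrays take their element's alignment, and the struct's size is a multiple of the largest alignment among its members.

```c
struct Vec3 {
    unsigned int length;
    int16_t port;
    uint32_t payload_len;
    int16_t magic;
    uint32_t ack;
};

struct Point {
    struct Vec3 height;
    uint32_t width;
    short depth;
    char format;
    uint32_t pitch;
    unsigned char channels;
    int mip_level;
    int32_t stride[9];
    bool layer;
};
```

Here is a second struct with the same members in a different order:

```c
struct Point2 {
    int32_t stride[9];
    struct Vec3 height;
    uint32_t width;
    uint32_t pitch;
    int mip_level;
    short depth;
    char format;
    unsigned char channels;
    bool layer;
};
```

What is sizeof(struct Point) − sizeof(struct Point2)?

Vec3: length at 0 (size 4, align 4) → ends 4; port at 4 (size 2, align 2) → ends 6; pad 2 to align 4 for payload_len; payload_len at 8 (size 4, align 4) → ends 12; magic at 12 (size 2, align 2) → ends 14; pad 2 to align 4 for ack; ack at 16 (size 4, align 4) → ends 20; total 20 bytes, alignment 4
height at 0 (size 20, align 4) → ends 20
width at 20 (size 4, align 4) → ends 24
depth at 24 (size 2, align 2) → ends 26
format at 26 (size 1, align 1) → ends 27
pad 1 to align 4 for pitch
pitch at 28 (size 4, align 4) → ends 32
channels at 32 (size 1, align 1) → ends 33
pad 3 to align 4 for mip_level
mip_level at 36 (size 4, align 4) → ends 40
stride at 40 (size 36, align 4) → ends 76
layer at 76 (size 1, align 1) → ends 77
tail pad 3 to reach multiple of 4
total 80 bytes, alignment 4
— Point2 —
stride at 0 (size 36, align 4) → ends 36
height at 36 (size 20, align 4) → ends 56
width at 56 (size 4, align 4) → ends 60
pitch at 60 (size 4, align 4) → ends 64
mip_level at 64 (size 4, align 4) → ends 68
depth at 68 (size 2, align 2) → ends 70
format at 70 (size 1, align 1) → ends 71
channels at 71 (size 1, align 1) → ends 72
layer at 72 (size 1, align 1) → ends 73
tail pad 3 to reach multiple of 4
total 76 bytes, alignment 4
80 − 76 = 4

4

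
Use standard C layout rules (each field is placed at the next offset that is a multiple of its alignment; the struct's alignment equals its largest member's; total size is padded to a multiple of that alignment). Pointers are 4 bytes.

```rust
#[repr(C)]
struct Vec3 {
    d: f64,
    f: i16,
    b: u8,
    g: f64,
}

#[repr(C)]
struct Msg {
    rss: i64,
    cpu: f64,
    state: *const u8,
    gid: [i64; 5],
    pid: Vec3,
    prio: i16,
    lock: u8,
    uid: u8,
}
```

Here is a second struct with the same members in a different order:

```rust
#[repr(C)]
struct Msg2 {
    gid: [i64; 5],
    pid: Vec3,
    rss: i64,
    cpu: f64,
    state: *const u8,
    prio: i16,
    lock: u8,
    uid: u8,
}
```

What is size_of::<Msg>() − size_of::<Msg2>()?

8

Vec3: 0..8  d  (8B, 8-aligned); 8..10  f  (2B, 2-aligned); 10..11  b  (1B, 1-aligned); 11..16  -- padding (5B); 16..24  g  (8B, 8-aligned); sizeof = 24, alignof = 8
0..8  rss  (8B, 8-aligned)
8..16  cpu  (8B, 8-aligned)
16..20  state  (4B, 4-aligned)
20..24  -- padding (4B)
24..64  gid  (40B, 8-aligned)
64..88  pid  (24B, 8-aligned)
88..90  prio  (2B, 2-aligned)
90..91  lock  (1B, 1-aligned)
91..92  uid  (1B, 1-aligned)
92..96  -- tail padding (4B)
sizeof = 96, alignof = 8
— Msg2 —
0..40  gid  (40B, 8-aligned)
40..64  pid  (24B, 8-aligned)
64..72  rss  (8B, 8-aligned)
72..80  cpu  (8B, 8-aligned)
80..84  state  (4B, 4-aligned)
84..86  prio  (2B, 2-aligned)
86..87  lock  (1B, 1-aligned)
87..88  uid  (1B, 1-aligned)
sizeof = 88, alignof = 8
96 − 88 = 8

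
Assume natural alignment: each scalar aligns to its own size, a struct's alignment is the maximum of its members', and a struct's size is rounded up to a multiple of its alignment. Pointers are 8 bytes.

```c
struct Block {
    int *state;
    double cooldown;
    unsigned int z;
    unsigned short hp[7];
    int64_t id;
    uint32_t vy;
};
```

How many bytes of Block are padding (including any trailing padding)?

state at 0 (size 8, align 8) → ends 8
cooldown at 8 (size 8, align 8) → ends 16
z at 16 (size 4, align 4) → ends 20
hp at 20 (size 14, align 2) → ends 34
pad 6 to align 8 for id
id at 40 (size 8, align 8) → ends 48
vy at 48 (size 4, align 4) → ends 52
tail pad 4 to reach multiple of 8
total 56 bytes, alignment 8
data bytes 46, size 56 → padding 10

10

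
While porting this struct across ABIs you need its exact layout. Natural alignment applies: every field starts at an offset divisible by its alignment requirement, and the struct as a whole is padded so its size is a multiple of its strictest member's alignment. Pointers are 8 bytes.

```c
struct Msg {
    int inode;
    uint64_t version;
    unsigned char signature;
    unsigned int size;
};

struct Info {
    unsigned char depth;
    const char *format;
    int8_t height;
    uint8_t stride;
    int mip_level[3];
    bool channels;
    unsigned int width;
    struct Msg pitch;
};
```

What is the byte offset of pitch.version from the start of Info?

48

Msg: inode at 0 (size 4, align 4) → ends 4; pad 4 to align 8 for version; version at 8 (size 8, align 8) → ends 16; signature at 16 (size 1, align 1) → ends 17; pad 3 to align 4 for size; size at 20 (size 4, align 4) → ends 24; total 24 bytes, alignment 8
depth at 0 (size 1, align 1) → ends 1
pad 7 to align 8 for format
format at 8 (size 8, align 8) → ends 16
height at 16 (size 1, align 1) → ends 17
stride at 17 (size 1, align 1) → ends 18
pad 2 to align 4 for mip_level
mip_level at 20 (size 12, align 4) → ends 32
channels at 32 (size 1, align 1) → ends 33
pad 3 to align 4 for width
width at 36 (size 4, align 4) → ends 40
pitch at 40 (size 24, align 8) → ends 64
within Msg: version at 8
40 + 8 = 48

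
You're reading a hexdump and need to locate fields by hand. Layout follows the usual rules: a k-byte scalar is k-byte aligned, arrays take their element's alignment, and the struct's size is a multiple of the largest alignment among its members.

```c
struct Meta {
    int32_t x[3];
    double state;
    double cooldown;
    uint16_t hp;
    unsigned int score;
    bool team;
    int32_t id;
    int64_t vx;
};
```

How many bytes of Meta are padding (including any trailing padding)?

x at 0 (size 12, align 4) → ends 12
pad 4 to align 8 for state
state at 16 (size 8, align 8) → ends 24
cooldown at 24 (size 8, align 8) → ends 32
hp at 32 (size 2, align 2) → ends 34
pad 2 to align 4 for score
score at 36 (size 4, align 4) → ends 40
team at 40 (size 1, align 1) → ends 41
pad 3 to align 4 for id
id at 44 (size 4, align 4) → ends 48
vx at 48 (size 8, align 8) → ends 56
total 56 bytes, alignment 8
data bytes 47, size 56 → padding 9

9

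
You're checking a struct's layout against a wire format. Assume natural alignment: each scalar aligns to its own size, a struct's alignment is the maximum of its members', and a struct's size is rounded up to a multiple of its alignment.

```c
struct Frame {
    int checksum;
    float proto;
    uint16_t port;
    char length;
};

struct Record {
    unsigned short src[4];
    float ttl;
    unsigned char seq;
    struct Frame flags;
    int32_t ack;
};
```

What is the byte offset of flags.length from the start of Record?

26

Frame: checksum at 0 (size 4, align 4) → ends 4; proto at 4 (size 4, align 4) → ends 8; port at 8 (size 2, align 2) → ends 10; length at 10 (size 1, align 1) → ends 11; tail pad 1 to reach multiple of 4; total 12 bytes, alignment 4
src at 0 (size 8, align 2) → ends 8
ttl at 8 (size 4, align 4) → ends 12
seq at 12 (size 1, align 1) → ends 13
pad 3 to align 4 for flags
flags at 16 (size 12, align 4) → ends 28
within Frame: length at 10
16 + 10 = 26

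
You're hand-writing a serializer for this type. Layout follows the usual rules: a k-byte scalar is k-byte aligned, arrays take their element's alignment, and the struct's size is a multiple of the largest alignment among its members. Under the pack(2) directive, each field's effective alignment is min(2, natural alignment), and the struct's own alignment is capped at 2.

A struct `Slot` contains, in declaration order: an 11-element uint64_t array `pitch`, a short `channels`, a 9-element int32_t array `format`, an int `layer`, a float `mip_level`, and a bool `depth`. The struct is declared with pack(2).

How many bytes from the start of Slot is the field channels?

@0: pitch [88B, align 2] → 88
@88: channels [2B, align 2] → 90

88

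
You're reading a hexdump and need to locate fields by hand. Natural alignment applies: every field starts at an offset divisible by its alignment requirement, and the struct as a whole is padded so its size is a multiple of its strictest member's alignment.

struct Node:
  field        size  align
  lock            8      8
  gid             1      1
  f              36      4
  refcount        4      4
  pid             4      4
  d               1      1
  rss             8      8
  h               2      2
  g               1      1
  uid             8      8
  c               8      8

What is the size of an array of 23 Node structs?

2208

@0: lock [8B, align 8] → 8
@8: gid [1B, align 1] → 9
+3 pad (align 4)
@12: f [36B, align 4] → 48
@48: refcount [4B, align 4] → 52
@52: pid [4B, align 4] → 56
@56: d [1B, align 1] → 57
+7 pad (align 8)
@64: rss [8B, align 8] → 72
@72: h [2B, align 2] → 74
@74: g [1B, align 1] → 75
+5 pad (align 8)
@80: uid [8B, align 8] → 88
@88: c [8B, align 8] → 96
size 96, align 8
array of 23: 23 × 96 = 2208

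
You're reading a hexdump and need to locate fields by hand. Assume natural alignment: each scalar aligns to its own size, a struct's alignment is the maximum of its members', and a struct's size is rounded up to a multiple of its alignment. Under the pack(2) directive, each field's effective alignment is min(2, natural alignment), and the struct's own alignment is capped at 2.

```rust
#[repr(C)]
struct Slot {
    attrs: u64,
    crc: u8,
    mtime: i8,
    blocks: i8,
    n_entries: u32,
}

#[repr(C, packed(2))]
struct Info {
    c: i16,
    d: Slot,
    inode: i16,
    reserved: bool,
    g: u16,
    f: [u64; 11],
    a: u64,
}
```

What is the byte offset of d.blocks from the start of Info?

Slot: @0: attrs [8B, align 8] → 8; @8: crc [1B, align 1] → 9; @9: mtime [1B, align 1] → 10; @10: blocks [1B, align 1] → 11; +1 pad (align 4); @12: n_entries [4B, align 4] → 16; size 16, align 8
@0: c [2B, align 2] → 2
@2: d [16B, align 2] → 18
within Slot: blocks at 10
2 + 10 = 12

12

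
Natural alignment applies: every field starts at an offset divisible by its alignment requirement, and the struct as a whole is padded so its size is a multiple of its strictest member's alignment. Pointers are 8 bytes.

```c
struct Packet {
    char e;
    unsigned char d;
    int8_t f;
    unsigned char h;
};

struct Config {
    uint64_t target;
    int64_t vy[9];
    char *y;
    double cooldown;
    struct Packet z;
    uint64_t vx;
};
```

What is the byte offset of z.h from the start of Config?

Packet: @0: e [1B, align 1] → 1; @1: d [1B, align 1] → 2; @2: f [1B, align 1] → 3; @3: h [1B, align 1] → 4; size 4, align 1
@0: target [8B, align 8] → 8
@8: vy [72B, align 8] → 80
@80: y [8B, align 8] → 88
@88: cooldown [8B, align 8] → 96
@96: z [4B, align 1] → 100
within Packet: h at 3
96 + 3 = 99

99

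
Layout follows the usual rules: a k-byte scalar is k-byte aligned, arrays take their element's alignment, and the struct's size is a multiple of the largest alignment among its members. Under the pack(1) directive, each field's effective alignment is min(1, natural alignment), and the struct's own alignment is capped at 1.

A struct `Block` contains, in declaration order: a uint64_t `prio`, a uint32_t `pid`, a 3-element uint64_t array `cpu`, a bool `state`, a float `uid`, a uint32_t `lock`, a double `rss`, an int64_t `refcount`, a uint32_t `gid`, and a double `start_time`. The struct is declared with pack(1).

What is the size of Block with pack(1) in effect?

0..8  prio  (8B, 1-aligned)
8..12  pid  (4B, 1-aligned)
12..36  cpu  (24B, 1-aligned)
36..37  state  (1B, 1-aligned)
37..41  uid  (4B, 1-aligned)
41..45  lock  (4B, 1-aligned)
45..53  rss  (8B, 1-aligned)
53..61  refcount  (8B, 1-aligned)
61..65  gid  (4B, 1-aligned)
65..73  start_time  (8B, 1-aligned)
sizeof = 73, alignof = 1

73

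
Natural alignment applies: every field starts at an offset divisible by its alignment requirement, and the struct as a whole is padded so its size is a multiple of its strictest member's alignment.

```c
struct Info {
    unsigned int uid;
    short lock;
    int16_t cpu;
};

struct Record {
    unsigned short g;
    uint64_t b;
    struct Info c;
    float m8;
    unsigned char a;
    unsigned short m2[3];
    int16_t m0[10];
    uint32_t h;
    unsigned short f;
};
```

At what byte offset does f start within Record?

Info: uid at 0 (size 4, align 4) → ends 4; lock at 4 (size 2, align 2) → ends 6; cpu at 6 (size 2, align 2) → ends 8; total 8 bytes, alignment 4
g at 0 (size 2, align 2) → ends 2
pad 6 to align 8 for b
b at 8 (size 8, align 8) → ends 16
c at 16 (size 8, align 4) → ends 24
m8 at 24 (size 4, align 4) → ends 28
a at 28 (size 1, align 1) → ends 29
pad 1 to align 2 for m2
m2 at 30 (size 6, align 2) → ends 36
m0 at 36 (size 20, align 2) → ends 56
h at 56 (size 4, align 4) → ends 60
f at 60 (size 2, align 2) → ends 62

60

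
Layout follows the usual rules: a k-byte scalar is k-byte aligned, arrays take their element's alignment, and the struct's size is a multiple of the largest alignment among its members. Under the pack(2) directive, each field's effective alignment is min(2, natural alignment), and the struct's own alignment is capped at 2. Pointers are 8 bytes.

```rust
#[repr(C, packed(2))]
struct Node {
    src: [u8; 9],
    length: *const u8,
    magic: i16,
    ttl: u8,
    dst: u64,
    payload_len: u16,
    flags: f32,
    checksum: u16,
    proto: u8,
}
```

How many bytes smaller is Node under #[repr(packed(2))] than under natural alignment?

natural layout:
  @0: src [9B, align 1] → 9
  +7 pad (align 8)
  @16: length [8B, align 8] → 24
  @24: magic [2B, align 2] → 26
  @26: ttl [1B, align 1] → 27
  +5 pad (align 8)
  @32: dst [8B, align 8] → 40
  @40: payload_len [2B, align 2] → 42
  +2 pad (align 4)
  @44: flags [4B, align 4] → 48
  @48: checksum [2B, align 2] → 50
  @50: proto [1B, align 1] → 51
  +5 tail pad (align 8)
  size 56, align 8
packed(2) layout:
  @0: src [9B, align 1] → 9
  +1 pad (align 2)
  @10: length [8B, align 2] → 18
  @18: magic [2B, align 2] → 20
  @20: ttl [1B, align 1] → 21
  +1 pad (align 2)
  @22: dst [8B, align 2] → 30
  @30: payload_len [2B, align 2] → 32
  @32: flags [4B, align 2] → 36
  @36: checksum [2B, align 2] → 38
  @38: proto [1B, align 1] → 39
  +1 tail pad (align 2)
  size 40, align 2
56 − 40 = 16

16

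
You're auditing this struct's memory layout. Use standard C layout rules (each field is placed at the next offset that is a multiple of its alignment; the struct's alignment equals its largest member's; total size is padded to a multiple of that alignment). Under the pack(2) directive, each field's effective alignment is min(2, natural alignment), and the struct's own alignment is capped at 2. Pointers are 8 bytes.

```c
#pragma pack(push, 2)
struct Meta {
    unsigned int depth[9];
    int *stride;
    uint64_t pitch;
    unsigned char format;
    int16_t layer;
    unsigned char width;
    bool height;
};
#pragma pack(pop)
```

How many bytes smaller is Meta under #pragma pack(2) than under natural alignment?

6

natural layout:
  depth at 0 (size 36, align 4) → ends 36
  pad 4 to align 8 for stride
  stride at 40 (size 8, align 8) → ends 48
  pitch at 48 (size 8, align 8) → ends 56
  format at 56 (size 1, align 1) → ends 57
  pad 1 to align 2 for layer
  layer at 58 (size 2, align 2) → ends 60
  width at 60 (size 1, align 1) → ends 61
  height at 61 (size 1, align 1) → ends 62
  tail pad 2 to reach multiple of 8
  total 64 bytes, alignment 8
packed(2) layout:
  depth at 0 (size 36, align 2) → ends 36
  stride at 36 (size 8, align 2) → ends 44
  pitch at 44 (size 8, align 2) → ends 52
  format at 52 (size 1, align 1) → ends 53
  pad 1 to align 2 for layer
  layer at 54 (size 2, align 2) → ends 56
  width at 56 (size 1, align 1) → ends 57
  height at 57 (size 1, align 1) → ends 58
  total 58 bytes, alignment 2
64 − 58 = 6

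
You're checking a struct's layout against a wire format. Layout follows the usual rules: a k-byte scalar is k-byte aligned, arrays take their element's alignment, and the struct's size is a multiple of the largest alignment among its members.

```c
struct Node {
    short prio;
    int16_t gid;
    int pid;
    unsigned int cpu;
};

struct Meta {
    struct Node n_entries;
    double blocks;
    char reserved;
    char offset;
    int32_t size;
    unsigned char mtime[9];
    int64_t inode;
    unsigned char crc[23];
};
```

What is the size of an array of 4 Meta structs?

Node: 0..2  prio  (2B, 2-aligned); 2..4  gid  (2B, 2-aligned); 4..8  pid  (4B, 4-aligned); 8..12  cpu  (4B, 4-aligned); sizeof = 12, alignof = 4
0..12  n_entries  (12B, 4-aligned)
12..16  -- padding (4B)
16..24  blocks  (8B, 8-aligned)
24..25  reserved  (1B, 1-aligned)
25..26  offset  (1B, 1-aligned)
26..28  -- padding (2B)
28..32  size  (4B, 4-aligned)
32..41  mtime  (9B, 1-aligned)
41..48  -- padding (7B)
48..56  inode  (8B, 8-aligned)
56..79  crc  (23B, 1-aligned)
79..80  -- tail padding (1B)
sizeof = 80, alignof = 8
array of 4: 4 × 80 = 320

320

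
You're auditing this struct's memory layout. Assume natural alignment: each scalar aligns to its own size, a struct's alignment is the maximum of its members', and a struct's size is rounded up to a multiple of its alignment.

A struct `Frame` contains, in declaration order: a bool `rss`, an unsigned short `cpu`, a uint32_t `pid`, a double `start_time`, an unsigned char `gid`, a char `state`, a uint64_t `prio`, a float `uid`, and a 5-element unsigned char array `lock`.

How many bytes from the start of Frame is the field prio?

@0: rss [1B, align 1] → 1
+1 pad (align 2)
@2: cpu [2B, align 2] → 4
@4: pid [4B, align 4] → 8
@8: start_time [8B, align 8] → 16
@16: gid [1B, align 1] → 17
@17: state [1B, align 1] → 18
+6 pad (align 8)
@24: prio [8B, align 8] → 32

24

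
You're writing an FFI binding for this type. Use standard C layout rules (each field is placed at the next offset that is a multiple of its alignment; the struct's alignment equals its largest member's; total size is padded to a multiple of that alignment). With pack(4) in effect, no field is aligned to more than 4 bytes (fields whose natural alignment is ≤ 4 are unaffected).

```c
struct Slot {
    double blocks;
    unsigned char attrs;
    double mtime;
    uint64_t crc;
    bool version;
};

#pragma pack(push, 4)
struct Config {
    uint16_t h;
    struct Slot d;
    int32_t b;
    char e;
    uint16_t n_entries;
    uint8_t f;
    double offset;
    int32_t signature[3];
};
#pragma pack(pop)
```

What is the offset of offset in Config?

56

Slot: 0..8  blocks  (8B, 8-aligned); 8..9  attrs  (1B, 1-aligned); 9..16  -- padding (7B); 16..24  mtime  (8B, 8-aligned); 24..32  crc  (8B, 8-aligned); 32..33  version  (1B, 1-aligned); 33..40  -- tail padding (7B); sizeof = 40, alignof = 8
0..2  h  (2B, 2-aligned)
2..4  -- padding (2B)
4..44  d  (40B, 4-aligned)
44..48  b  (4B, 4-aligned)
48..49  e  (1B, 1-aligned)
49..50  -- padding (1B)
50..52  n_entries  (2B, 2-aligned)
52..53  f  (1B, 1-aligned)
53..56  -- padding (3B)
56..64  offset  (8B, 4-aligned)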